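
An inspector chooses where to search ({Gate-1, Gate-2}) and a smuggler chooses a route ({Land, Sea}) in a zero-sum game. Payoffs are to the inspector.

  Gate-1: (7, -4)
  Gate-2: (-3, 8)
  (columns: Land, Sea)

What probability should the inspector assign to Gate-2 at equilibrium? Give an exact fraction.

Row minima: Gate-1 → -4, Gate-2 → -3; maximin = -3.
Column maxima: Land → 7, Sea → 8; minimax = 7.
-3 ≠ 7, so there is no saddle point; optimal play is mixed.
Let the inspector play Gate-1 with probability p. Expected payoff against Land: 7p + (-3)(1−p) = 10p − 3; against Sea: (-4)p + 8(1−p) = −12p + 8.
Setting these equal: 10p − 3 = −12p + 8 ⇒ 22p = 11 ⇒ p = 1/2, and the value is (10)·(1/2) − 3 = 2.
For the smuggler: with q = P(Land), equating Gate-1's and Gate-2's payoffs gives 11q − 4 = −11q + 8 ⇒ q = 6/11.

1/2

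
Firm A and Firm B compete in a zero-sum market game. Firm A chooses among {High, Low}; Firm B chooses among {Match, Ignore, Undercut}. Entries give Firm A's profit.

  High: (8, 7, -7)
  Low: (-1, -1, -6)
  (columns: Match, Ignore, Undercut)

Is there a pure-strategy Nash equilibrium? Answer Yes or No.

Row minima: High → -7, Low → -6; maximin = -6.
Column maxima: Match → 8, Ignore → 7, Undercut → -6; minimax = -6.
maximin = minimax = -6, so a saddle point exists.

Yes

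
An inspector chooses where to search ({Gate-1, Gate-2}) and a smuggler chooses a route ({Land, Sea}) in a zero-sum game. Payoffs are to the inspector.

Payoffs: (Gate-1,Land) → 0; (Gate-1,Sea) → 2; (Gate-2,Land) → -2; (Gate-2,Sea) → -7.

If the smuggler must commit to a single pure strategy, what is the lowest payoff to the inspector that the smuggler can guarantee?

Column maxima: Land → 0, Sea → 2.
The smallest of these is 0.

0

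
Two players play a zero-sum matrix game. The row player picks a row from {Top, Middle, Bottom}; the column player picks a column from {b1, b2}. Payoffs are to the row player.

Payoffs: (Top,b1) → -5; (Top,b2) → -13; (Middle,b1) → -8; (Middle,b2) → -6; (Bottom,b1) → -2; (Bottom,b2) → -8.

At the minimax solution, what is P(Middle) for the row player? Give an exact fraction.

3/4

Row minima: Top → -13, Middle → -8, Bottom → -8; maximin = -8.
Column maxima: b1 → -2, b2 → -6; minimax = -6.
-8 ≠ -6, so there is no saddle point; optimal play is mixed.
Top is strictly dominated by Bottom, so the row player never plays it.
On the remaining 2×2 (Middle, Bottom vs b1, b2):
Let the row player play Middle with probability p. Expected payoff against b1: (-8)p + (-2)(1−p) = −6p − 2; against b2: (-6)p + (-8)(1−p) = 2p − 8.
Setting these equal: −6p − 2 = 2p − 8 ⇒ −8p = -6 ⇒ p = 3/4, and the value is (-6)·(3/4) − 2 = -13/2.
For the column player: with q = P(b1), equating Middle's and Bottom's payoffs gives −2q − 6 = 6q − 8 ⇒ q = 1/4.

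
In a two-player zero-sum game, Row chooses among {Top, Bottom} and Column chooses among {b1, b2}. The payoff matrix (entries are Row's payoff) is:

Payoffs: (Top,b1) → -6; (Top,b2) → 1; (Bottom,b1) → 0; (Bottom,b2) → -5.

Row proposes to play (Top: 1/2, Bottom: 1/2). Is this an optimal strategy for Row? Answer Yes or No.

No

Against b1 this mix gives (1/2)·(-6) + (1/2)·0 = -3.
Against b2 this mix gives (1/2)·1 + (1/2)·(-5) = -2.
Column will play b1, holding Row to -3. Shifting weight toward the row that does better against b1 would raise this floor (the equalizing mix achieves -5/2 against both b1 and b2), so the proposed strategy is not optimal.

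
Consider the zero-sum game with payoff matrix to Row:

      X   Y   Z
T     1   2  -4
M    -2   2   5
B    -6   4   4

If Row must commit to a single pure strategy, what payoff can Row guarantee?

-2

Row minima: T → -4, M → -2, B → -6.
The best of these is -2.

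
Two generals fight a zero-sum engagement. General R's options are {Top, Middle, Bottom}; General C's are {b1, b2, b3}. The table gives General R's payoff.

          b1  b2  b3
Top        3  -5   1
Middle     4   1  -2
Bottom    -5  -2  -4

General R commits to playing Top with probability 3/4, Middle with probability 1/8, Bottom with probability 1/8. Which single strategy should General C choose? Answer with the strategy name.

If General C plays b1, General R's expected payoff is (3/4)·3 + (1/8)·4 + (1/8)·(-5) = 17/8.
If General C plays b2, General R's expected payoff is (3/4)·(-5) + (1/8)·1 + (1/8)·(-2) = -31/8.
If General C plays b3, General R's expected payoff is (3/4)·1 + (1/8)·(-2) + (1/8)·(-4) = 0.
General C minimizes General R's payoff; the smallest is -31/8, so the best response is b2.

b2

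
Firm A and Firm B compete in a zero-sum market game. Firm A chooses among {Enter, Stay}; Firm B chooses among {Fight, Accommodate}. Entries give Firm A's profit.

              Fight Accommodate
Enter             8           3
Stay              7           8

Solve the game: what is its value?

43/6

Row minima: Enter → 3, Stay → 7; maximin = 7.
Column maxima: Fight → 8, Accommodate → 8; minimax = 8.
7 ≠ 8, so there is no saddle point; optimal play is mixed.
Let Firm A play Enter with probability p. Expected payoff against Fight: 8p + 7(1−p) = p + 7; against Accommodate: 3p + 8(1−p) = −5p + 8.
Setting these equal: p + 7 = −5p + 8 ⇒ 6p = 1 ⇒ p = 1/6, and the value is (1)·(1/6) + 7 = 43/6.
For Firm B: with q = P(Fight), equating Enter's and Stay's payoffs gives 5q + 3 = −q + 8 ⇒ q = 5/6.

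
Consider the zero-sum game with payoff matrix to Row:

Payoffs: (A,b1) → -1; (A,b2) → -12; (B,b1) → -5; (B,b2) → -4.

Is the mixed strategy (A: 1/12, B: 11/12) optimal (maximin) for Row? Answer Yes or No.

Yes

Against b1 this mix gives (1/12)·(-1) + (11/12)·(-5) = -14/3.
Against b2 this mix gives (1/12)·(-12) + (11/12)·(-4) = -14/3.
All of Column's active replies (b1, b2) yield -14/3, and no column does worse for Row. The mix makes Column indifferent and guarantees -14/3, so it is optimal.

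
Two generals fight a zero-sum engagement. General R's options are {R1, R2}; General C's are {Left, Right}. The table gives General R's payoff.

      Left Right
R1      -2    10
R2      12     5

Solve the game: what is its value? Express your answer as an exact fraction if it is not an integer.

Row minima: R1 → -2, R2 → 5; maximin = 5.
Column maxima: Left → 12, Right → 10; minimax = 10.
5 ≠ 10, so there is no saddle point; optimal play is mixed.
Let General R play R1 with probability p. Expected payoff against Left: (-2)p + 12(1−p) = −14p + 12; against Right: 10p + 5(1−p) = 5p + 5.
Setting these equal: −14p + 12 = 5p + 5 ⇒ −19p = -7 ⇒ p = 7/19, and the value is (-14)·(7/19) + 12 = 130/19.
For General C: with q = P(Left), equating R1's and R2's payoffs gives −12q + 10 = 7q + 5 ⇒ q = 5/19.

130/19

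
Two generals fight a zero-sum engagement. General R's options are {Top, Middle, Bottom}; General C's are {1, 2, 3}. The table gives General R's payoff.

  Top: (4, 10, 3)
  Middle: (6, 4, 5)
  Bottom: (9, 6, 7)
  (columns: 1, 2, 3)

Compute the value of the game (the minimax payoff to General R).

Row minima: Top → 3, Middle → 4, Bottom → 6; maximin = 6.
Column maxima: 1 → 9, 2 → 10, 3 → 7; minimax = 7.
6 ≠ 7, so there is no saddle point; optimal play is mixed.
Middle is strictly dominated by Bottom, so General R never plays it.
1 is strictly dominated by 3 (it gives General R strictly more in every row), so General C never plays it.
On the remaining 2×2 (Top, Bottom vs 2, 3):
Let General R play Top with probability p. Expected payoff against 2: 10p + 6(1−p) = 4p + 6; against 3: 3p + 7(1−p) = −4p + 7.
Setting these equal: 4p + 6 = −4p + 7 ⇒ 8p = 1 ⇒ p = 1/8, and the value is (4)·(1/8) + 6 = 13/2.
For General C: with q = P(2), equating Top's and Bottom's payoffs gives 7q + 3 = −q + 7 ⇒ q = 1/2.

13/2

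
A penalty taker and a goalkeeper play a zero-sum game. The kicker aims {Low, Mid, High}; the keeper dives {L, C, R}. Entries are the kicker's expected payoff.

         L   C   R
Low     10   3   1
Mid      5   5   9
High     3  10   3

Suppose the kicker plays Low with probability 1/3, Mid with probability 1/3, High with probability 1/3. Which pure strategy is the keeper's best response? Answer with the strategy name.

If the keeper plays L, the kicker's expected payoff is (1/3)·10 + (1/3)·5 + (1/3)·3 = 6.
If the keeper plays C, the kicker's expected payoff is (1/3)·3 + (1/3)·5 + (1/3)·10 = 6.
If the keeper plays R, the kicker's expected payoff is (1/3)·1 + (1/3)·9 + (1/3)·3 = 13/3.
The keeper minimizes the kicker's payoff; the smallest is 13/3, so the best response is R.

R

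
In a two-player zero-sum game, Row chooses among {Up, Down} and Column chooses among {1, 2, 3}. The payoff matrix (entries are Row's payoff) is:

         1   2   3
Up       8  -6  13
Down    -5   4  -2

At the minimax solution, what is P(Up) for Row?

Row minima: Up → -6, Down → -5; maximin = -5.
Column maxima: 1 → 8, 2 → 4, 3 → 13; minimax = 4.
-5 ≠ 4, so there is no saddle point; optimal play is mixed.
3 is strictly dominated by 1 (it gives Row strictly more in every row), so Column never plays it.
On the remaining 2×2 (Up, Down vs 1, 2):
Let Row play Up with probability p. Expected payoff against 1: 8p + (-5)(1−p) = 13p − 5; against 2: (-6)p + 4(1−p) = −10p + 4.
Setting these equal: 13p − 5 = −10p + 4 ⇒ 23p = 9 ⇒ p = 9/23, and the value is (13)·(9/23) − 5 = 2/23.
For Column: with q = P(1), equating Up's and Down's payoffs gives 14q − 6 = −9q + 4 ⇒ q = 10/23.

9/23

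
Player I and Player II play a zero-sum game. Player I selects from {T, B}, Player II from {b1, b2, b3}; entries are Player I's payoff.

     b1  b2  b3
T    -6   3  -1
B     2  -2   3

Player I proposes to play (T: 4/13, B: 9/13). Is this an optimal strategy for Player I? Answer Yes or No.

Yes

Against b1 this mix gives (4/13)·(-6) + (9/13)·2 = -6/13.
Against b2 this mix gives (4/13)·3 + (9/13)·(-2) = -6/13.
Against b3 this mix gives (4/13)·(-1) + (9/13)·3 = 23/13.
All of Player II's active replies (b1, b2) yield -6/13, and no column does worse for Player I. The mix makes Player II indifferent and guarantees -6/13, so it is optimal.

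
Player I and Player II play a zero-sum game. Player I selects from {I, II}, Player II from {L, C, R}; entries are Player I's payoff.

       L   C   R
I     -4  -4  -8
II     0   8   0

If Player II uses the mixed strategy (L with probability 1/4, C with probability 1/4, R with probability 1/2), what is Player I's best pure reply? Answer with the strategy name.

Expected payoff of I: (1/4)·(-4) + (1/4)·(-4) + (1/2)·(-8) = -6.
Expected payoff of II: (1/4)·0 + (1/4)·8 + (1/2)·0 = 2.
The largest is 2, so Player I's best response is II.

II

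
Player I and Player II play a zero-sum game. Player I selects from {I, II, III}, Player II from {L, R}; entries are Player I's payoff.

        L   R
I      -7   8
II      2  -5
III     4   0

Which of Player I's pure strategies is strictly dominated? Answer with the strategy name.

II

III gives a strictly higher payoff than II against every column: 4 > 2, 0 > -5.
So II is strictly dominated and Player I never plays it.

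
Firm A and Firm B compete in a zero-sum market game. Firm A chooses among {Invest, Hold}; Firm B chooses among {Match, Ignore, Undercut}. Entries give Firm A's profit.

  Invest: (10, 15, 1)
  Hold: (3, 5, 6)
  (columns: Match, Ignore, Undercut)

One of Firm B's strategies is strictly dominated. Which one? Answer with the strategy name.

Ignore

Match holds Firm A's payoff strictly below Ignore in every row: 10 < 15, 3 < 5.
So Ignore is strictly dominated for Firm B.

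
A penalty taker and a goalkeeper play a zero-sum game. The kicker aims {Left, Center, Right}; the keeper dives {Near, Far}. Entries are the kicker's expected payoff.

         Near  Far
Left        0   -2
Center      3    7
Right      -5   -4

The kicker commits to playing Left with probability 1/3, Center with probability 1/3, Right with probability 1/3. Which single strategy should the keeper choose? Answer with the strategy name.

Near

If the keeper plays Near, the kicker's expected payoff is (1/3)·0 + (1/3)·3 + (1/3)·(-5) = -2/3.
If the keeper plays Far, the kicker's expected payoff is (1/3)·(-2) + (1/3)·7 + (1/3)·(-4) = 1/3.
The keeper minimizes the kicker's payoff; the smallest is -2/3, so the best response is Near.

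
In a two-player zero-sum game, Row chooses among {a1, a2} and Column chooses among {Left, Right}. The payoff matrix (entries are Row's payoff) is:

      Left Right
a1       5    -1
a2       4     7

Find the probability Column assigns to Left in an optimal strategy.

Row minima: a1 → -1, a2 → 4; maximin = 4.
Column maxima: Left → 5, Right → 7; minimax = 5.
4 ≠ 5, so there is no saddle point; optimal play is mixed.
Let Row play a1 with probability p. Expected payoff against Left: 5p + 4(1−p) = p + 4; against Right: (-1)p + 7(1−p) = −8p + 7.
Setting these equal: p + 4 = −8p + 7 ⇒ 9p = 3 ⇒ p = 1/3, and the value is (1)·(1/3) + 4 = 13/3.
For Column: with q = P(Left), equating a1's and a2's payoffs gives 6q − 1 = −3q + 7 ⇒ q = 8/9.

8/9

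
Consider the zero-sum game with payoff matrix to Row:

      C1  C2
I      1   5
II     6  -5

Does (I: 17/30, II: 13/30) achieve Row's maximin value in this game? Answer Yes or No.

Against C1 this mix gives (17/30)·1 + (13/30)·6 = 19/6.
Against C2 this mix gives (17/30)·5 + (13/30)·(-5) = 2/3.
Column will play C2, holding Row to 2/3. Shifting weight toward the row that does better against C2 would raise this floor (the equalizing mix achieves 7/3 against both C2 and C1), so the proposed strategy is not optimal.

No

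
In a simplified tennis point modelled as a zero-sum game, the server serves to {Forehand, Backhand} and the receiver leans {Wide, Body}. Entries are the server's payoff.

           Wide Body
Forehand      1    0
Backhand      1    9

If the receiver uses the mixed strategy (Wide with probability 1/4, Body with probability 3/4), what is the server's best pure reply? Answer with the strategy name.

Backhand

Expected payoff of Forehand: (1/4)·1 + (3/4)·0 = 1/4.
Expected payoff of Backhand: (1/4)·1 + (3/4)·9 = 7.
The largest is 7, so the server's best response is Backhand.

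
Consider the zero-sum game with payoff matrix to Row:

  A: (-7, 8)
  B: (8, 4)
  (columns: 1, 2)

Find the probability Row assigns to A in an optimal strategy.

Row minima: A → -7, B → 4; maximin = 4.
Column maxima: 1 → 8, 2 → 8; minimax = 8.
4 ≠ 8, so there is no saddle point; optimal play is mixed.
Let Row play A with probability p. Expected payoff against 1: (-7)p + 8(1−p) = −15p + 8; against 2: 8p + 4(1−p) = 4p + 4.
Setting these equal: −15p + 8 = 4p + 4 ⇒ −19p = -4 ⇒ p = 4/19, and the value is (-15)·(4/19) + 8 = 92/19.
For Column: with q = P(1), equating A's and B's payoffs gives −15q + 8 = 4q + 4 ⇒ q = 4/19.

4/19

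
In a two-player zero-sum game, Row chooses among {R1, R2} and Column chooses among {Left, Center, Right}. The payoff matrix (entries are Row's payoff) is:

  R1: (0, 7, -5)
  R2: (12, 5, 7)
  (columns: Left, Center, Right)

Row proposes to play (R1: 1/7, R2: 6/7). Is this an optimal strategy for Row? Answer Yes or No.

Against Left this mix gives (1/7)·0 + (6/7)·12 = 72/7.
Against Center this mix gives (1/7)·7 + (6/7)·5 = 37/7.
Against Right this mix gives (1/7)·(-5) + (6/7)·7 = 37/7.
All of Column's active replies (Center, Right) yield 37/7, and no column does worse for Row. The mix makes Column indifferent and guarantees 37/7, so it is optimal.

Yes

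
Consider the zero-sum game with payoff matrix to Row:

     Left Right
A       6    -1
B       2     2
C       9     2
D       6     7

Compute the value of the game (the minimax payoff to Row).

Row minima: A → -1, B → 2, C → 2, D → 6; maximin = 6.
Column maxima: Left → 9, Right → 7; minimax = 7.
6 ≠ 7, so there is no saddle point; optimal play is mixed.
A is strictly dominated by C, so Row never plays it.
B is strictly dominated by D, so Row never plays it.
On the remaining 2×2 (C, D vs Left, Right):
Let Row play C with probability p. Expected payoff against Left: 9p + 6(1−p) = 3p + 6; against Right: 2p + 7(1−p) = −5p + 7.
Setting these equal: 3p + 6 = −5p + 7 ⇒ 8p = 1 ⇒ p = 1/8, and the value is (3)·(1/8) + 6 = 51/8.
For Column: with q = P(Left), equating C's and D's payoffs gives 7q + 2 = −q + 7 ⇒ q = 5/8.

51/8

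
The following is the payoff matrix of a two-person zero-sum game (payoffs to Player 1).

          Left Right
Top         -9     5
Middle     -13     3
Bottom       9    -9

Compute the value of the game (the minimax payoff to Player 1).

-9/8

Row minima: Top → -9, Middle → -13, Bottom → -9; maximin = -9.
Column maxima: Left → 9, Right → 5; minimax = 5.
-9 ≠ 5, so there is no saddle point; optimal play is mixed.
Middle is strictly dominated by Top, so Player 1 never plays it.
On the remaining 2×2 (Top, Bottom vs Left, Right):
Let Player 1 play Top with probability p. Expected payoff against Left: (-9)p + 9(1−p) = −18p + 9; against Right: 5p + (-9)(1−p) = 14p − 9.
Setting these equal: −18p + 9 = 14p − 9 ⇒ −32p = -18 ⇒ p = 9/16, and the value is (-18)·(9/16) + 9 = -9/8.
For Player 2: with q = P(Left), equating Top's and Bottom's payoffs gives −14q + 5 = 18q − 9 ⇒ q = 7/16.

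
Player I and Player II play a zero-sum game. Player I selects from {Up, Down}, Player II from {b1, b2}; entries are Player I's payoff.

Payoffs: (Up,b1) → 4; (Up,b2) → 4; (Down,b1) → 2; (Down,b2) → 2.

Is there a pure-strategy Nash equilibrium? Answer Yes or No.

Yes

Row minima: Up → 4, Down → 2; maximin = 4.
Column maxima: b1 → 4, b2 → 4; minimax = 4.
maximin = minimax = 4, so a saddle point exists.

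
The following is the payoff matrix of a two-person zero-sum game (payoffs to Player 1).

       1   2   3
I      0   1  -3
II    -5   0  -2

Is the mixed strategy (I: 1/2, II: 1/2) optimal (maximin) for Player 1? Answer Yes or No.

Yes

Against 1 this mix gives (1/2)·0 + (1/2)·(-5) = -5/2.
Against 2 this mix gives (1/2)·1 + (1/2)·0 = 1/2.
Against 3 this mix gives (1/2)·(-3) + (1/2)·(-2) = -5/2.
All of Player 2's active replies (1, 3) yield -5/2, and no column does worse for Player 1. The mix makes Player 2 indifferent and guarantees -5/2, so it is optimal.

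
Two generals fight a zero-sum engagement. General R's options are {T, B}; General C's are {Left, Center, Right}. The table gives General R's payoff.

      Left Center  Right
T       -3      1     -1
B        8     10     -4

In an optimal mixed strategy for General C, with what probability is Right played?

11/14

Row minima: T → -3, B → -4; maximin = -3.
Column maxima: Left → 8, Center → 10, Right → -1; minimax = -1.
-3 ≠ -1, so there is no saddle point; optimal play is mixed.
Center is strictly dominated by Left (it gives General R strictly more in every row), so General C never plays it.
On the remaining 2×2 (T, B vs Left, Right):
Let General R play T with probability p. Expected payoff against Left: (-3)p + 8(1−p) = −11p + 8; against Right: (-1)p + (-4)(1−p) = 3p − 4.
Setting these equal: −11p + 8 = 3p − 4 ⇒ −14p = -12 ⇒ p = 6/7, and the value is (-11)·(6/7) + 8 = -10/7.
For General C: with q = P(Left), equating T's and B's payoffs gives −2q − 1 = 12q − 4 ⇒ q = 3/14.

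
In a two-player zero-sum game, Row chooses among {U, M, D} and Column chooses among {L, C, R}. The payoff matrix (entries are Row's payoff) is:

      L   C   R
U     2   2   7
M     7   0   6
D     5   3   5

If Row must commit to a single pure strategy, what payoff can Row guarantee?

3

Row minima: U → 2, M → 0, D → 3.
The best of these is 3.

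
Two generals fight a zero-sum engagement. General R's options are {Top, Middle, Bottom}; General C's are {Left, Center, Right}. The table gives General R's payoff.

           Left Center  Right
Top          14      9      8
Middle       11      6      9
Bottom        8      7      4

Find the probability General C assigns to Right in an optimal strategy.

Row minima: Top → 8, Middle → 6, Bottom → 4; maximin = 8.
Column maxima: Left → 14, Center → 9, Right → 9; minimax = 9.
8 ≠ 9, so there is no saddle point; optimal play is mixed.
Bottom is strictly dominated by Top, so General R never plays it.
Left is strictly dominated by Center (it gives General R strictly more in every row), so General C never plays it.
On the remaining 2×2 (Top, Middle vs Center, Right):
Let General R play Top with probability p. Expected payoff against Center: 9p + 6(1−p) = 3p + 6; against Right: 8p + 9(1−p) = −p + 9.
Setting these equal: 3p + 6 = −p + 9 ⇒ 4p = 3 ⇒ p = 3/4, and the value is (3)·(3/4) + 6 = 33/4.
For General C: with q = P(Center), equating Top's and Middle's payoffs gives q + 8 = −3q + 9 ⇒ q = 1/4.

3/4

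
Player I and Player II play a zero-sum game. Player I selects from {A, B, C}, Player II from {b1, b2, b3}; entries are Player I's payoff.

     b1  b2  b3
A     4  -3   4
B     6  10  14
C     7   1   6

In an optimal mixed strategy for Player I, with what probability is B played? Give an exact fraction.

Row minima: A → -3, B → 6, C → 1; maximin = 6.
Column maxima: b1 → 7, b2 → 10, b3 → 14; minimax = 7.
6 ≠ 7, so there is no saddle point; optimal play is mixed.
A is strictly dominated by B, so Player I never plays it.
b3 is strictly dominated by b2 (it gives Player I strictly more in every row), so Player II never plays it.
On the remaining 2×2 (B, C vs b1, b2):
Let Player I play B with probability p. Expected payoff against b1: 6p + 7(1−p) = −p + 7; against b2: 10p + 1(1−p) = 9p + 1.
Setting these equal: −p + 7 = 9p + 1 ⇒ −10p = -6 ⇒ p = 3/5, and the value is (-1)·(3/5) + 7 = 32/5.
For Player II: with q = P(b1), equating B's and C's payoffs gives −4q + 10 = 6q + 1 ⇒ q = 9/10.

3/5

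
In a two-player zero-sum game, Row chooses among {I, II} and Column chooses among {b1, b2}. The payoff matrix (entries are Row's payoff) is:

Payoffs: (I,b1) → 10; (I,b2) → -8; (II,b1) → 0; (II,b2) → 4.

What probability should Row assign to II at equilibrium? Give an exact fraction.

Row minima: I → -8, II → 0; maximin = 0.
Column maxima: b1 → 10, b2 → 4; minimax = 4.
0 ≠ 4, so there is no saddle point; optimal play is mixed.
Let Row play I with probability p. Expected payoff against b1: 10p + 0(1−p) = 10p; against b2: (-8)p + 4(1−p) = −12p + 4.
Setting these equal: 10p = −12p + 4 ⇒ 22p = 4 ⇒ p = 2/11, and the value is (10)·(2/11) = 20/11.
For Column: with q = P(b1), equating I's and II's payoffs gives 18q − 8 = −4q + 4 ⇒ q = 6/11.

9/11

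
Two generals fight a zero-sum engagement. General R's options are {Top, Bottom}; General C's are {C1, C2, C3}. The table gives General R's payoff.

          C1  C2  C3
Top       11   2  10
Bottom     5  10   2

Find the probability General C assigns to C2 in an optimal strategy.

1/2

Row minima: Top → 2, Bottom → 2; maximin = 2.
Column maxima: C1 → 11, C2 → 10, C3 → 10; minimax = 10.
2 ≠ 10, so there is no saddle point; optimal play is mixed.
C1 is strictly dominated by C3 (it gives General R strictly more in every row), so General C never plays it.
On the remaining 2×2 (Top, Bottom vs C2, C3):
Let General R play Top with probability p. Expected payoff against C2: 2p + 10(1−p) = −8p + 10; against C3: 10p + 2(1−p) = 8p + 2.
Setting these equal: −8p + 10 = 8p + 2 ⇒ −16p = -8 ⇒ p = 1/2, and the value is (-8)·(1/2) + 10 = 6.
For General C: with q = P(C2), equating Top's and Bottom's payoffs gives −8q + 10 = 8q + 2 ⇒ q = 1/2.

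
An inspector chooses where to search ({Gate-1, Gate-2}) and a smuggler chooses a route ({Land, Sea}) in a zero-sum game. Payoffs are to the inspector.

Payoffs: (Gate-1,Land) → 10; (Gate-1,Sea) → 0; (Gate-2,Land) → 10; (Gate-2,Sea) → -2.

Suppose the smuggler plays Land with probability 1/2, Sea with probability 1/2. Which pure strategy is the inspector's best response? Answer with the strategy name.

Gate-1

Expected payoff of Gate-1: (1/2)·10 + (1/2)·0 = 5.
Expected payoff of Gate-2: (1/2)·10 + (1/2)·(-2) = 4.
The largest is 5, so the inspector's best response is Gate-1.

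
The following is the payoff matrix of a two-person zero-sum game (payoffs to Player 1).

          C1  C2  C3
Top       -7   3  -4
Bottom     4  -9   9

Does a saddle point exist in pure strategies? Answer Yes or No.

No

Row minima: Top → -7, Bottom → -9; maximin = -7.
Column maxima: C1 → 4, C2 → 3, C3 → 9; minimax = 3.
-7 ≠ 3, so no pure-strategy equilibrium exists.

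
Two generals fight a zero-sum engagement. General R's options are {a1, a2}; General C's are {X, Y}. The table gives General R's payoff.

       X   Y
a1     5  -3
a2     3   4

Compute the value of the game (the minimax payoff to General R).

Row minima: a1 → -3, a2 → 3; maximin = 3.
Column maxima: X → 5, Y → 4; minimax = 4.
3 ≠ 4, so there is no saddle point; optimal play is mixed.
Let General R play a1 with probability p. Expected payoff against X: 5p + 3(1−p) = 2p + 3; against Y: (-3)p + 4(1−p) = −7p + 4.
Setting these equal: 2p + 3 = −7p + 4 ⇒ 9p = 1 ⇒ p = 1/9, and the value is (2)·(1/9) + 3 = 29/9.
For General C: with q = P(X), equating a1's and a2's payoffs gives 8q − 3 = −q + 4 ⇒ q = 7/9.

29/9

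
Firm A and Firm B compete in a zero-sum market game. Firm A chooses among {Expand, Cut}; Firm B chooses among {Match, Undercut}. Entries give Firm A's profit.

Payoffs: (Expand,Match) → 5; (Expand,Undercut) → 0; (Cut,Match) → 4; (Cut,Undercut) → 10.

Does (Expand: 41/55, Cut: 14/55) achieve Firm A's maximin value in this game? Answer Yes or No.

No

Against Match this mix gives (41/55)·5 + (14/55)·4 = 261/55.
Against Undercut this mix gives (41/55)·0 + (14/55)·10 = 28/11.
Firm B will play Undercut, holding Firm A to 28/11. Shifting weight toward the row that does better against Undercut would raise this floor (the equalizing mix achieves 50/11 against both Undercut and Match), so the proposed strategy is not optimal.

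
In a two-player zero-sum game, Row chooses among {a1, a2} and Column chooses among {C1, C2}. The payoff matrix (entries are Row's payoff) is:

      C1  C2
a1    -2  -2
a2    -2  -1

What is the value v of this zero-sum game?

-2

Row minima: a1 → -2, a2 → -2; maximin = -2.
Column maxima: C1 → -2, C2 → -1; minimax = -2.
Since maximin = minimax = -2, there is a saddle point and the value is -2.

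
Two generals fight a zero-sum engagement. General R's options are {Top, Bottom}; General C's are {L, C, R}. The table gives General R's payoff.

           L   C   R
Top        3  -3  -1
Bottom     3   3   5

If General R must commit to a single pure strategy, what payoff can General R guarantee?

Row minima: Top → -3, Bottom → 3.
The best of these is 3.

3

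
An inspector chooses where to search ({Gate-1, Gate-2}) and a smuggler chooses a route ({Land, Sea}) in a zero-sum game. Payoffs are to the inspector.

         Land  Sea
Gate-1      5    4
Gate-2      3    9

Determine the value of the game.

33/7

Row minima: Gate-1 → 4, Gate-2 → 3; maximin = 4.
Column maxima: Land → 5, Sea → 9; minimax = 5.
4 ≠ 5, so there is no saddle point; optimal play is mixed.
Let the inspector play Gate-1 with probability p. Expected payoff against Land: 5p + 3(1−p) = 2p + 3; against Sea: 4p + 9(1−p) = −5p + 9.
Setting these equal: 2p + 3 = −5p + 9 ⇒ 7p = 6 ⇒ p = 6/7, and the value is (2)·(6/7) + 3 = 33/7.
For the smuggler: with q = P(Land), equating Gate-1's and Gate-2's payoffs gives q + 4 = −6q + 9 ⇒ q = 5/7.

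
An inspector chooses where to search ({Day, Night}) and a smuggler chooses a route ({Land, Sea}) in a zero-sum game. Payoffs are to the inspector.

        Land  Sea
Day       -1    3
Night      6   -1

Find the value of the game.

17/11

Row minima: Day → -1, Night → -1; maximin = -1.
Column maxima: Land → 6, Sea → 3; minimax = 3.
-1 ≠ 3, so there is no saddle point; optimal play is mixed.
Let the inspector play Day with probability p. Expected payoff against Land: (-1)p + 6(1−p) = −7p + 6; against Sea: 3p + (-1)(1−p) = 4p − 1.
Setting these equal: −7p + 6 = 4p − 1 ⇒ −11p = -7 ⇒ p = 7/11, and the value is (-7)·(7/11) + 6 = 17/11.
For the smuggler: with q = P(Land), equating Day's and Night's payoffs gives −4q + 3 = 7q − 1 ⇒ q = 4/11.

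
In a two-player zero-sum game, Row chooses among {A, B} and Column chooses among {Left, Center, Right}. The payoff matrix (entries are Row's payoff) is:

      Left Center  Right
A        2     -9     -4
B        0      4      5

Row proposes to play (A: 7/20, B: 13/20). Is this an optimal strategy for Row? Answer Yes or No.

No

Against Left this mix gives (7/20)·2 + (13/20)·0 = 7/10.
Against Center this mix gives (7/20)·(-9) + (13/20)·4 = -11/20.
Against Right this mix gives (7/20)·(-4) + (13/20)·5 = 37/20.
Column will play Center, holding Row to -11/20. Shifting weight toward the row that does better against Center would raise this floor (the equalizing mix achieves 8/15 against both Center and Left), so the proposed strategy is not optimal.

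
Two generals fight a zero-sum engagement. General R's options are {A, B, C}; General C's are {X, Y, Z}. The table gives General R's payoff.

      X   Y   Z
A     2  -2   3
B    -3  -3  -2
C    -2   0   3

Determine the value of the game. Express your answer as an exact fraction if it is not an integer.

Row minima: A → -2, B → -3, C → -2; maximin = -2.
Column maxima: X → 2, Y → 0, Z → 3; minimax = 0.
-2 ≠ 0, so there is no saddle point; optimal play is mixed.
B is strictly dominated by A, so General R never plays it.
Z is strictly dominated by X (it gives General R strictly more in every row), so General C never plays it.
On the remaining 2×2 (A, C vs X, Y):
Let General R play A with probability p. Expected payoff against X: 2p + (-2)(1−p) = 4p − 2; against Y: (-2)p + 0(1−p) = −2p.
Setting these equal: 4p − 2 = −2p ⇒ 6p = 2 ⇒ p = 1/3, and the value is (4)·(1/3) − 2 = -2/3.
For General C: with q = P(X), equating A's and C's payoffs gives 4q − 2 = −2q ⇒ q = 1/3.

-2/3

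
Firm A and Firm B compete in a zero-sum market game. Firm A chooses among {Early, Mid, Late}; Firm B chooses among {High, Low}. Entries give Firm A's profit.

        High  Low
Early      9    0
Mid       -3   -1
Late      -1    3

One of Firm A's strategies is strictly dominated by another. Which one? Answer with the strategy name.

Mid

Early gives a strictly higher payoff than Mid against every column: 9 > -3, 0 > -1.
So Mid is strictly dominated and Firm A never plays it.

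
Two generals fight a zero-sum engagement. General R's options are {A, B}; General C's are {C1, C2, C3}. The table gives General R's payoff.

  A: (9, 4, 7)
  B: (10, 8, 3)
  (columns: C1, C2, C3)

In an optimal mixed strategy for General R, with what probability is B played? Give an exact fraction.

3/8

Row minima: A → 4, B → 3; maximin = 4.
Column maxima: C1 → 10, C2 → 8, C3 → 7; minimax = 7.
4 ≠ 7, so there is no saddle point; optimal play is mixed.
C1 is strictly dominated by C2 (it gives General R strictly more in every row), so General C never plays it.
On the remaining 2×2 (A, B vs C2, C3):
Let General R play A with probability p. Expected payoff against C2: 4p + 8(1−p) = −4p + 8; against C3: 7p + 3(1−p) = 4p + 3.
Setting these equal: −4p + 8 = 4p + 3 ⇒ −8p = -5 ⇒ p = 5/8, and the value is (-4)·(5/8) + 8 = 11/2.
For General C: with q = P(C2), equating A's and B's payoffs gives −3q + 7 = 5q + 3 ⇒ q = 1/2.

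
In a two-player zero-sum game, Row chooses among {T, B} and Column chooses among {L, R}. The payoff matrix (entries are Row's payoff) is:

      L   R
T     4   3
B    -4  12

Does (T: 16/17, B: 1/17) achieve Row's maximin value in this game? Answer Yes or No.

Yes

Against L this mix gives (16/17)·4 + (1/17)·(-4) = 60/17.
Against R this mix gives (16/17)·3 + (1/17)·12 = 60/17.
All of Column's active replies (L, R) yield 60/17, and no column does worse for Row. The mix makes Column indifferent and guarantees 60/17, so it is optimal.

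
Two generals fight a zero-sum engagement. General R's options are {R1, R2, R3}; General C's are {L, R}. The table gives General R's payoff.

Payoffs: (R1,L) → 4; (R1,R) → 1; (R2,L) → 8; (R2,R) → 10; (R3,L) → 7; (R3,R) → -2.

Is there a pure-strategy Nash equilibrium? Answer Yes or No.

Row minima: R1 → 1, R2 → 8, R3 → -2; maximin = 8.
Column maxima: L → 8, R → 10; minimax = 8.
maximin = minimax = 8, so a saddle point exists.

Yes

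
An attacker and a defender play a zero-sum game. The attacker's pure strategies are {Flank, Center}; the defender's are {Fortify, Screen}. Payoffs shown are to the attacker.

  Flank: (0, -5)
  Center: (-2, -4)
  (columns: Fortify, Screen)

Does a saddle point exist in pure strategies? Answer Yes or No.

Yes

Row minima: Flank → -5, Center → -4; maximin = -4.
Column maxima: Fortify → 0, Screen → -4; minimax = -4.
maximin = minimax = -4, so a saddle point exists.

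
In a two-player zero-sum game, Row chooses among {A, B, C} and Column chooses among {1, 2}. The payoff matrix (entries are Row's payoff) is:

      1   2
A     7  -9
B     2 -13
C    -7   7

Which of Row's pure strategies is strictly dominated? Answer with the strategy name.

B

A gives a strictly higher payoff than B against every column: 7 > 2, -9 > -13.
So B is strictly dominated and Row never plays it.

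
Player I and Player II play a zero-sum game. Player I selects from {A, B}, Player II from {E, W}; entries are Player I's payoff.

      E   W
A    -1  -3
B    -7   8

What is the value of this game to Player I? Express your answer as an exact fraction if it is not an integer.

Row minima: A → -3, B → -7; maximin = -3.
Column maxima: E → -1, W → 8; minimax = -1.
-3 ≠ -1, so there is no saddle point; optimal play is mixed.
Let Player I play A with probability p. Expected payoff against E: (-1)p + (-7)(1−p) = 6p − 7; against W: (-3)p + 8(1−p) = −11p + 8.
Setting these equal: 6p − 7 = −11p + 8 ⇒ 17p = 15 ⇒ p = 15/17, and the value is (6)·(15/17) − 7 = -29/17.
For Player II: with q = P(E), equating A's and B's payoffs gives 2q − 3 = −15q + 8 ⇒ q = 11/17.

-29/17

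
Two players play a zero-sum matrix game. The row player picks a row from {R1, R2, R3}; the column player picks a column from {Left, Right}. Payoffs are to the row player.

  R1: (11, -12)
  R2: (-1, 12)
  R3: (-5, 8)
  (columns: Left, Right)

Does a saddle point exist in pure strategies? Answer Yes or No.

Row minima: R1 → -12, R2 → -1, R3 → -5; maximin = -1.
Column maxima: Left → 11, Right → 12; minimax = 11.
-1 ≠ 11, so no pure-strategy equilibrium exists.

No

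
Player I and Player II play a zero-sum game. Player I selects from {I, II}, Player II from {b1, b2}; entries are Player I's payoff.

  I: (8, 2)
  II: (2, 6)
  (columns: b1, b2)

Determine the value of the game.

Row minima: I → 2, II → 2; maximin = 2.
Column maxima: b1 → 8, b2 → 6; minimax = 6.
2 ≠ 6, so there is no saddle point; optimal play is mixed.
Let Player I play I with probability p. Expected payoff against b1: 8p + 2(1−p) = 6p + 2; against b2: 2p + 6(1−p) = −4p + 6.
Setting these equal: 6p + 2 = −4p + 6 ⇒ 10p = 4 ⇒ p = 2/5, and the value is (6)·(2/5) + 2 = 22/5.
For Player II: with q = P(b1), equating I's and II's payoffs gives 6q + 2 = −4q + 6 ⇒ q = 2/5.

22/5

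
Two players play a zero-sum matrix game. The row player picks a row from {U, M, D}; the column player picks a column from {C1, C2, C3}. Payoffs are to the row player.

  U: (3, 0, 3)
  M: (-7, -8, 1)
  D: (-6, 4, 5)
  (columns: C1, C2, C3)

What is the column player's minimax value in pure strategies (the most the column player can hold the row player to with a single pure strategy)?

3

Column maxima: C1 → 3, C2 → 4, C3 → 5.
The smallest of these is 3.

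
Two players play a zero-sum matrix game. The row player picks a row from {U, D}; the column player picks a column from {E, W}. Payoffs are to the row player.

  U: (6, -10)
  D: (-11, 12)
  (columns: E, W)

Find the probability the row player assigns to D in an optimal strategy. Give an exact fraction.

16/39

Row minima: U → -10, D → -11; maximin = -10.
Column maxima: E → 6, W → 12; minimax = 6.
-10 ≠ 6, so there is no saddle point; optimal play is mixed.
Let the row player play U with probability p. Expected payoff against E: 6p + (-11)(1−p) = 17p − 11; against W: (-10)p + 12(1−p) = −22p + 12.
Setting these equal: 17p − 11 = −22p + 12 ⇒ 39p = 23 ⇒ p = 23/39, and the value is (17)·(23/39) − 11 = -38/39.
For the column player: with q = P(E), equating U's and D's payoffs gives 16q − 10 = −23q + 12 ⇒ q = 22/39.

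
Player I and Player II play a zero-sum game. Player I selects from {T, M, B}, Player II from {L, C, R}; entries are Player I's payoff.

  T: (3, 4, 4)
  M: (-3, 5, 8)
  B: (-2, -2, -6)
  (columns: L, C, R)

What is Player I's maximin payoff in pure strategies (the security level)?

3

Row minima: T → 3, M → -3, B → -6.
The best of these is 3.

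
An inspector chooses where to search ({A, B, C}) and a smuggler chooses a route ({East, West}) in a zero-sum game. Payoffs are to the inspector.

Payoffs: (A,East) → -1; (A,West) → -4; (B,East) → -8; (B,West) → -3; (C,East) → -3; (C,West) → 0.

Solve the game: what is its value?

-2

Row minima: A → -4, B → -8, C → -3; maximin = -3.
Column maxima: East → -1, West → 0; minimax = -1.
-3 ≠ -1, so there is no saddle point; optimal play is mixed.
B is strictly dominated by C, so the inspector never plays it.
On the remaining 2×2 (A, C vs East, West):
Let the inspector play A with probability p. Expected payoff against East: (-1)p + (-3)(1−p) = 2p − 3; against West: (-4)p + 0(1−p) = −4p.
Setting these equal: 2p − 3 = −4p ⇒ 6p = 3 ⇒ p = 1/2, and the value is (2)·(1/2) − 3 = -2.
For the smuggler: with q = P(East), equating A's and C's payoffs gives 3q − 4 = −3q ⇒ q = 2/3.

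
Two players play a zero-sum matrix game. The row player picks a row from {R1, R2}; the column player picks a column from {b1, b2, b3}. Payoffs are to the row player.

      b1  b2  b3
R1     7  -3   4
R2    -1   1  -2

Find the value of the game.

-1/5

Row minima: R1 → -3, R2 → -2; maximin = -2.
Column maxima: b1 → 7, b2 → 1, b3 → 4; minimax = 1.
-2 ≠ 1, so there is no saddle point; optimal play is mixed.
b1 is strictly dominated by b3 (it gives the row player strictly more in every row), so the column player never plays it.
On the remaining 2×2 (R1, R2 vs b2, b3):
Let the row player play R1 with probability p. Expected payoff against b2: (-3)p + 1(1−p) = −4p + 1; against b3: 4p + (-2)(1−p) = 6p − 2.
Setting these equal: −4p + 1 = 6p − 2 ⇒ −10p = -3 ⇒ p = 3/10, and the value is (-4)·(3/10) + 1 = -1/5.
For the column player: with q = P(b2), equating R1's and R2's payoffs gives −7q + 4 = 3q − 2 ⇒ q = 3/5.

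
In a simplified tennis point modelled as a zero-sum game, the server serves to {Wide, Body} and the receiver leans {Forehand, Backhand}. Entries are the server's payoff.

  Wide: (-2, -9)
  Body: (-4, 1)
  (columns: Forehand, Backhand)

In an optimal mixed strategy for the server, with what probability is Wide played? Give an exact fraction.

Row minima: Wide → -9, Body → -4; maximin = -4.
Column maxima: Forehand → -2, Backhand → 1; minimax = -2.
-4 ≠ -2, so there is no saddle point; optimal play is mixed.
Let the server play Wide with probability p. Expected payoff against Forehand: (-2)p + (-4)(1−p) = 2p − 4; against Backhand: (-9)p + 1(1−p) = −10p + 1.
Setting these equal: 2p − 4 = −10p + 1 ⇒ 12p = 5 ⇒ p = 5/12, and the value is (2)·(5/12) − 4 = -19/6.
For the receiver: with q = P(Forehand), equating Wide's and Body's payoffs gives 7q − 9 = −5q + 1 ⇒ q = 5/6.

5/12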